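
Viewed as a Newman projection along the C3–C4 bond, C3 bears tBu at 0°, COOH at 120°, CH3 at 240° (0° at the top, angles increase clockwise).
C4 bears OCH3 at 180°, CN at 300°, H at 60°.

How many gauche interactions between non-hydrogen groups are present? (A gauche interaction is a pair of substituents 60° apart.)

Non-H gauche pairs: tBu(0°)/CN(300°); COOH(120°)/OCH3(180°); CH3(240°)/OCH3(180°); CH3(240°)/CN(300°) — 4 interactions.

4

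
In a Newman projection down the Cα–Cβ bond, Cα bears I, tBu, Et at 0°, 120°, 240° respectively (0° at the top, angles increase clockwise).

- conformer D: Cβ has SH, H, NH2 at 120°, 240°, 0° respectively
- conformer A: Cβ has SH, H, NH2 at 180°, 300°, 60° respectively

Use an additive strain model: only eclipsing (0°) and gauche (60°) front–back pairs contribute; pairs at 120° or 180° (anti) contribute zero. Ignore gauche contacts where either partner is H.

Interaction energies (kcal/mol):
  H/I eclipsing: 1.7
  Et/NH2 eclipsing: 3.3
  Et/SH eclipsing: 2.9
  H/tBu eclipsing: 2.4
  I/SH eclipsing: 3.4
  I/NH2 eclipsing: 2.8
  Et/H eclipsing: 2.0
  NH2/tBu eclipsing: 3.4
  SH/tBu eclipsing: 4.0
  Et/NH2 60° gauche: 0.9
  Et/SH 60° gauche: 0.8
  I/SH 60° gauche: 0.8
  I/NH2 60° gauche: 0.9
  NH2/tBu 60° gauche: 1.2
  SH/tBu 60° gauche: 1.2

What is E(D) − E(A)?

+4.7 kcal/mol

D (eclipsed): I–NH2 eclipsed, tBu–SH eclipsed, Et–H eclipsed; 2.8 + 4.0 + 2.0 = 8.8 kcal/mol.
A (staggered): I–NH2 gauche, tBu–SH gauche, tBu–NH2 gauche, Et–SH gauche; 0.9 + 1.2 + 1.2 + 0.8 = 4.1 kcal/mol.
E(D) − E(A) = 8.8 − 4.1 = +4.7 kcal/mol.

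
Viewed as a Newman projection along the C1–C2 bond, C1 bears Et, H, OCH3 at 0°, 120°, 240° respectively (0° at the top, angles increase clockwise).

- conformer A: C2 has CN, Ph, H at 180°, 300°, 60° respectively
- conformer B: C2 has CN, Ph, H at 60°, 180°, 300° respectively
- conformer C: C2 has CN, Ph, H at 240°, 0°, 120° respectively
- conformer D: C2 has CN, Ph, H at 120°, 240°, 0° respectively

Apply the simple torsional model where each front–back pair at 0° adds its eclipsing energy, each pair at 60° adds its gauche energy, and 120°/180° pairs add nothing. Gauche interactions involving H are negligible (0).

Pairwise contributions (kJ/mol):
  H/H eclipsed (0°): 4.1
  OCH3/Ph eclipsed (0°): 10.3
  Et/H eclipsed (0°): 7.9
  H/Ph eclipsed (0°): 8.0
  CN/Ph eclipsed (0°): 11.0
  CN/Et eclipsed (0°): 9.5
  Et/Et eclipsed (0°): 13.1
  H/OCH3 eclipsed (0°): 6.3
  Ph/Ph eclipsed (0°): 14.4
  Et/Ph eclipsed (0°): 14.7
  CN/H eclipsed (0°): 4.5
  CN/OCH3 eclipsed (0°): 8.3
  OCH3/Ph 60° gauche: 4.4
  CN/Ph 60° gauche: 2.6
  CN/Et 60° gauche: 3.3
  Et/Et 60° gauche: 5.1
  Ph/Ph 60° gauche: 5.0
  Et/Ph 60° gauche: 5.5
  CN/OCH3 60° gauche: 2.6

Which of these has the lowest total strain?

A is staggered. Et at 0° is gauche with Ph at 300° (5.5); OCH3 at 240° is gauche with CN at 180° (2.6); OCH3 at 240° is gauche with Ph at 300° (4.4). Total 12.5 kJ/mol.
B is staggered. Et at 0° is gauche with CN at 60° (3.3); OCH3 at 240° is gauche with Ph at 180° (4.4). Total 7.7 kJ/mol.
C is eclipsed. Et at 0° is eclipsed with Ph at 0° (14.7); H at 120° is eclipsed with H at 120° (4.1); OCH3 at 240° is eclipsed with CN at 240° (8.3). Total 27.1 kJ/mol.
D is eclipsed. Et at 0° is eclipsed with H at 0° (7.9); H at 120° is eclipsed with CN at 120° (4.5); OCH3 at 240° is eclipsed with Ph at 240° (10.3). Total 22.7 kJ/mol.
B has the lowest total (7.7 kJ/mol).

B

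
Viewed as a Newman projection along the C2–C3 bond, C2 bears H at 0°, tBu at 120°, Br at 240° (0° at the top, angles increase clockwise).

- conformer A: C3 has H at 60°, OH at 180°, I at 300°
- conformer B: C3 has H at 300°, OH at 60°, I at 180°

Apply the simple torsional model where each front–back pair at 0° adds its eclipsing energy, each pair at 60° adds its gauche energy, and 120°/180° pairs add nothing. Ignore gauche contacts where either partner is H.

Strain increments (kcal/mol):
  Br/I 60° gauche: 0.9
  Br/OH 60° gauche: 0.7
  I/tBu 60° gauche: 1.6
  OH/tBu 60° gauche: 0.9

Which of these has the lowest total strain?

A (staggered): tBu–OH gauche, Br–OH gauche, Br–I gauche; 0.9 + 0.7 + 0.9 = 2.5 kcal/mol.
B (staggered): tBu–OH gauche, tBu–I gauche, Br–I gauche; 0.9 + 1.6 + 0.9 = 3.4 kcal/mol.
A has the lowest total (2.5 kcal/mol).

A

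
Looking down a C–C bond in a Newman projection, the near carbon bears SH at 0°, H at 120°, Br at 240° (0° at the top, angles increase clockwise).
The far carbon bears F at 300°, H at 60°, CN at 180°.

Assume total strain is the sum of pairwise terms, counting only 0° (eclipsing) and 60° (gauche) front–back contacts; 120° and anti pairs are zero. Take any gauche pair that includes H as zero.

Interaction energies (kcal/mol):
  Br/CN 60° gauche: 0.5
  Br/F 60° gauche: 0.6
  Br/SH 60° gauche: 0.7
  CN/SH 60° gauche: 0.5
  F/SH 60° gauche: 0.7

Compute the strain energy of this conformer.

This conformer (staggered): SH(0°)/F(300°) gauche 0.7; Br(240°)/F(300°) gauche 0.6; Br(240°)/CN(180°) gauche 0.5 → 1.8 kcal/mol.

1.8 kcal/mol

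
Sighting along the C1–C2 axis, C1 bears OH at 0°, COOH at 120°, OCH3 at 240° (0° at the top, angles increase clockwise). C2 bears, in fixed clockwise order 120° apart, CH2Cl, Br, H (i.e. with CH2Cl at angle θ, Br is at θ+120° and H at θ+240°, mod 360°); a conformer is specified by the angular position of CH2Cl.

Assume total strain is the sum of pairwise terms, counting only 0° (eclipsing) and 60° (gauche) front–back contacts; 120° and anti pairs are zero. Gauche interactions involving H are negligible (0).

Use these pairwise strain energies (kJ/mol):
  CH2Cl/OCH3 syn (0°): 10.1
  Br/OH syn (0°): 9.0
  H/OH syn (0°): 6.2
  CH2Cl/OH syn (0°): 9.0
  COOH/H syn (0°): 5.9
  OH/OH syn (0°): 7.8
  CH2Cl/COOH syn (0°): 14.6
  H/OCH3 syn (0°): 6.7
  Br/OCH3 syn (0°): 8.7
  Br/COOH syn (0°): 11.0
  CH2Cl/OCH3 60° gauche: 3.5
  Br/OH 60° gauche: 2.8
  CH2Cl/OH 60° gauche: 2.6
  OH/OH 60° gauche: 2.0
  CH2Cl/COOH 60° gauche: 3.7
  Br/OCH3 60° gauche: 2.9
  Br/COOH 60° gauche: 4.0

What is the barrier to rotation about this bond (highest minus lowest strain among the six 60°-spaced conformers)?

16.6 kJ/mol

CH2Cl at 0° is eclipsed. OH at 0° is eclipsed with CH2Cl at 0° (9.0); COOH at 120° is eclipsed with Br at 120° (11.0); OCH3 at 240° is eclipsed with H at 240° (6.7). Total 26.7 kJ/mol.
CH2Cl at 60° is staggered. OH at 0° is gauche with CH2Cl at 60° (2.6); COOH at 120° is gauche with CH2Cl at 60° (3.7); COOH at 120° is gauche with Br at 180° (4.0); OCH3 at 240° is gauche with Br at 180° (2.9). Total 13.2 kJ/mol.
CH2Cl at 120° is eclipsed. OH at 0° is eclipsed with H at 0° (6.2); COOH at 120° is eclipsed with CH2Cl at 120° (14.6); OCH3 at 240° is eclipsed with Br at 240° (8.7). Total 29.5 kJ/mol.
CH2Cl at 180° is staggered. OH at 0° is gauche with Br at 300° (2.8); COOH at 120° is gauche with CH2Cl at 180° (3.7); OCH3 at 240° is gauche with CH2Cl at 180° (3.5); OCH3 at 240° is gauche with Br at 300° (2.9). Total 12.9 kJ/mol.
CH2Cl at 240° is eclipsed. OH at 0° is eclipsed with Br at 0° (9.0); COOH at 120° is eclipsed with H at 120° (5.9); OCH3 at 240° is eclipsed with CH2Cl at 240° (10.1). Total 25.0 kJ/mol.
CH2Cl at 300° is staggered. OH at 0° is gauche with CH2Cl at 300° (2.6); OH at 0° is gauche with Br at 60° (2.8); COOH at 120° is gauche with Br at 60° (4.0); OCH3 at 240° is gauche with CH2Cl at 300° (3.5). Total 12.9 kJ/mol.
Max at 120° (29.5 kJ/mol), min at 180° (12.9 kJ/mol); barrier = 16.6 kJ/mol.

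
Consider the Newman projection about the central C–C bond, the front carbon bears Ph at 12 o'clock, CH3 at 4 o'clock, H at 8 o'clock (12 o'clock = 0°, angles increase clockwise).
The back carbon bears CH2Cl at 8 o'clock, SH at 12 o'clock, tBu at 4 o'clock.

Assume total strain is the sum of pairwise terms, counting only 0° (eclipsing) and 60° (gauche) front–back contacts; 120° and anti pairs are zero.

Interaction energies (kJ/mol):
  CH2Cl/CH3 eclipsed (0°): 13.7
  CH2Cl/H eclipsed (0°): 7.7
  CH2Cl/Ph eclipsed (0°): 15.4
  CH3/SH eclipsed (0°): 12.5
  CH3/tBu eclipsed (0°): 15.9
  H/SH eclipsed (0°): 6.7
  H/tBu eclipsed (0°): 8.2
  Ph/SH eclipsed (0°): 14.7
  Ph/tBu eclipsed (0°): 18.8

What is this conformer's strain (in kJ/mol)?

38.3 kJ/mol

This conformer (eclipsed): Ph(0°)/SH(0°) eclipsed 14.7; CH3(120°)/tBu(120°) eclipsed 15.9; H(240°)/CH2Cl(240°) eclipsed 7.7 → 38.3 kJ/mol.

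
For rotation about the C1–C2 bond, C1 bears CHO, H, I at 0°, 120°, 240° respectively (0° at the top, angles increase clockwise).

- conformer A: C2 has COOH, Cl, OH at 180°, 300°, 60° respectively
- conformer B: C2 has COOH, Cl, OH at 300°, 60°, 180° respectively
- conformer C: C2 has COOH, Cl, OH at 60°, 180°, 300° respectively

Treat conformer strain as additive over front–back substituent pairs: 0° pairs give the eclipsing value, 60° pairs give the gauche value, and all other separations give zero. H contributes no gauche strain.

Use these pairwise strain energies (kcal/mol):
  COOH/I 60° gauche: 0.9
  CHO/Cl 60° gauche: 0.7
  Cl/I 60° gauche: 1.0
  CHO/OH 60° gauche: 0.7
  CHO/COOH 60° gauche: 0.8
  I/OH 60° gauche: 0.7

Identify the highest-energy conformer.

A is staggered. CHO at 0° is gauche with Cl at 300° (0.7); CHO at 0° is gauche with OH at 60° (0.7); I at 240° is gauche with COOH at 180° (0.9); I at 240° is gauche with Cl at 300° (1.0). Total 3.3 kcal/mol.
B is staggered. CHO at 0° is gauche with COOH at 300° (0.8); CHO at 0° is gauche with Cl at 60° (0.7); I at 240° is gauche with COOH at 300° (0.9); I at 240° is gauche with OH at 180° (0.7). Total 3.1 kcal/mol.
C is staggered. CHO at 0° is gauche with COOH at 60° (0.8); CHO at 0° is gauche with OH at 300° (0.7); I at 240° is gauche with Cl at 180° (1.0); I at 240° is gauche with OH at 300° (0.7). Total 3.2 kcal/mol.
A has the highest total (3.3 kcal/mol).

A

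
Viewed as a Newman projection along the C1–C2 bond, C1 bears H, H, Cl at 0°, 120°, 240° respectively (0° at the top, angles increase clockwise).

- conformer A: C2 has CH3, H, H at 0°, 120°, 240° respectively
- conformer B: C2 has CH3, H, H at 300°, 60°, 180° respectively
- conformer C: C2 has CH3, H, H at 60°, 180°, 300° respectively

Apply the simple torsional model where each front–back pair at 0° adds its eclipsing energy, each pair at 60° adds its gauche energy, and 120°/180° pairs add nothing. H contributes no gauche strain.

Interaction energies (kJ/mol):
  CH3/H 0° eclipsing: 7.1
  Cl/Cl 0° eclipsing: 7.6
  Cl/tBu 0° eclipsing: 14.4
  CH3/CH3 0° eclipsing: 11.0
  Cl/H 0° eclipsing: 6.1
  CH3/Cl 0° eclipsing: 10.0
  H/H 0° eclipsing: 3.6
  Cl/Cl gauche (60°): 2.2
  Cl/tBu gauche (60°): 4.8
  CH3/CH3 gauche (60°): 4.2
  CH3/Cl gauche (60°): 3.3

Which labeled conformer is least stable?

A is eclipsed. H at 0° is eclipsed with CH3 at 0° (7.1); H at 120° is eclipsed with H at 120° (3.6); Cl at 240° is eclipsed with H at 240° (6.1). Total 16.8 kJ/mol.
B is staggered. Cl at 240° is gauche with CH3 at 300° (3.3). Total 3.3 kJ/mol.
C (staggered): no non-H gauche contacts → 0.0 kJ/mol.
A has the highest total (16.8 kJ/mol).

A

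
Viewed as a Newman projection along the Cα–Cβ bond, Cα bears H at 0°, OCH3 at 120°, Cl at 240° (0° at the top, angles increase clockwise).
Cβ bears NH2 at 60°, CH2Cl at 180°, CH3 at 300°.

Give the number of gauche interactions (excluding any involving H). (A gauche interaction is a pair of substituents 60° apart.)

4

Non-H gauche pairs: OCH3(120°)/NH2(60°); OCH3(120°)/CH2Cl(180°); Cl(240°)/CH2Cl(180°); Cl(240°)/CH3(300°) — 4 interactions.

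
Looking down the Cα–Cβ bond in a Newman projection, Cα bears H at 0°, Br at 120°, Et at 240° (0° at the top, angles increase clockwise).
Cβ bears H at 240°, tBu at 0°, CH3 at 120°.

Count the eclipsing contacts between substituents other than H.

Non-H eclipsing pairs: Br(120°)/CH3(120°) — 1 interaction.

1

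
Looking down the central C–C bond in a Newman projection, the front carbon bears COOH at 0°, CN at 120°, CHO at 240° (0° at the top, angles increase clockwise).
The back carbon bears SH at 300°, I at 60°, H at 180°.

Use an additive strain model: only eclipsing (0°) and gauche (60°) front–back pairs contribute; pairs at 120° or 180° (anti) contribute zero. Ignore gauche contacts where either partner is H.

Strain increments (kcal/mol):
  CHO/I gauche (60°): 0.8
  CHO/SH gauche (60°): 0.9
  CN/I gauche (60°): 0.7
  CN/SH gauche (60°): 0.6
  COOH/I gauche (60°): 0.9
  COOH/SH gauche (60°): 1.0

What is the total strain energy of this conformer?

This conformer is staggered. COOH at 0° is gauche with SH at 300° (1.0); COOH at 0° is gauche with I at 60° (0.9); CN at 120° is gauche with I at 60° (0.7); CHO at 240° is gauche with SH at 300° (0.9). Total 3.5 kcal/mol.

3.5 kcal/mol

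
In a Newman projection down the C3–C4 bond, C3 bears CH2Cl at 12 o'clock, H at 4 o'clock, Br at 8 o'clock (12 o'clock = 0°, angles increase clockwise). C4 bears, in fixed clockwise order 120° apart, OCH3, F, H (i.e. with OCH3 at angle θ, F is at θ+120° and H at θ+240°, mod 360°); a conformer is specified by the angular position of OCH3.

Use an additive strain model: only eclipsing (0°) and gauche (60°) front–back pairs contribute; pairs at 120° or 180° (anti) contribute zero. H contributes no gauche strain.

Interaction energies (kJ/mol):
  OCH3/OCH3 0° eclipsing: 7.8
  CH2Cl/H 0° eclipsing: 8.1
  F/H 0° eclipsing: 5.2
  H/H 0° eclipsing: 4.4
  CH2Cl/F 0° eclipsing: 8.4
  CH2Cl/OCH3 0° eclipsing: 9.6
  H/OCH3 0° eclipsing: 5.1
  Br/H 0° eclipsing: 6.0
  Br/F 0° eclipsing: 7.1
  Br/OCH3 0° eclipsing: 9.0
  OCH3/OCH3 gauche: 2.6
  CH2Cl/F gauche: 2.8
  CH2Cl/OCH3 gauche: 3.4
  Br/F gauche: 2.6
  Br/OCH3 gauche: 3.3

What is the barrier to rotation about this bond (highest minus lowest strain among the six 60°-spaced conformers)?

15.8 kJ/mol

OCH3 at 0° (eclipsed): CH2Cl–OCH3 eclipsed, H–F eclipsed, Br–H eclipsed; 9.6 + 5.2 + 6.0 = 20.8 kJ/mol.
OCH3 at 60° (staggered): CH2Cl–OCH3 gauche, Br–F gauche; 3.4 + 2.6 = 6.0 kJ/mol.
OCH3 at 120° (eclipsed): CH2Cl–H eclipsed, H–OCH3 eclipsed, Br–F eclipsed; 8.1 + 5.1 + 7.1 = 20.3 kJ/mol.
OCH3 at 180° (staggered): CH2Cl–F gauche, Br–OCH3 gauche, Br–F gauche; 2.8 + 3.3 + 2.6 = 8.7 kJ/mol.
OCH3 at 240° (eclipsed): CH2Cl–F eclipsed, H–H eclipsed, Br–OCH3 eclipsed; 8.4 + 4.4 + 9.0 = 21.8 kJ/mol.
OCH3 at 300° (staggered): CH2Cl–OCH3 gauche, CH2Cl–F gauche, Br–OCH3 gauche; 3.4 + 2.8 + 3.3 = 9.5 kJ/mol.
Max at 240° (21.8 kJ/mol), min at 60° (6.0 kJ/mol); barrier = 15.8 kJ/mol.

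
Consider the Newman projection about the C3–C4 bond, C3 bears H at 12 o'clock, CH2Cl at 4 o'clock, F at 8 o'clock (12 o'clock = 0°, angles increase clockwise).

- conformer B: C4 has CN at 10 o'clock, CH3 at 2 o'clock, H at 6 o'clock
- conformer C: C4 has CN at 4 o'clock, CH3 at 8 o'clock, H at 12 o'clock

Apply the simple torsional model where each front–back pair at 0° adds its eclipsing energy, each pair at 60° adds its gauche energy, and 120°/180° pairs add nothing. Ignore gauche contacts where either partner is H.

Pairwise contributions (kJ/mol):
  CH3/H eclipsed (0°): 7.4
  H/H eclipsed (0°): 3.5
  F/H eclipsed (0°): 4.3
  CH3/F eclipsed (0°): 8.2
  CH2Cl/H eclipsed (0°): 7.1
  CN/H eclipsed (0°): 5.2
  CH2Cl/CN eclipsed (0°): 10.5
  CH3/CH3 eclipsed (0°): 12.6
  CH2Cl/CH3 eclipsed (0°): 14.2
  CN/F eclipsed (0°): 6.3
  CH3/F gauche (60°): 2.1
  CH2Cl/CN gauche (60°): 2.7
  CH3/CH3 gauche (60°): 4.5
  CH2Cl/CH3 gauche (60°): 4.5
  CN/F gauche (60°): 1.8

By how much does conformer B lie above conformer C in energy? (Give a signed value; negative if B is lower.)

B (staggered): CH2Cl(120°)/CH3(60°) gauche 4.5; F(240°)/CN(300°) gauche 1.8 → 6.3 kJ/mol.
C (eclipsed): H(0°)/H(0°) eclipsed 3.5; CH2Cl(120°)/CN(120°) eclipsed 10.5; F(240°)/CH3(240°) eclipsed 8.2 → 22.2 kJ/mol.
E(B) − E(C) = 6.3 − 22.2 = -15.9 kJ/mol.

-15.9 kJ/mol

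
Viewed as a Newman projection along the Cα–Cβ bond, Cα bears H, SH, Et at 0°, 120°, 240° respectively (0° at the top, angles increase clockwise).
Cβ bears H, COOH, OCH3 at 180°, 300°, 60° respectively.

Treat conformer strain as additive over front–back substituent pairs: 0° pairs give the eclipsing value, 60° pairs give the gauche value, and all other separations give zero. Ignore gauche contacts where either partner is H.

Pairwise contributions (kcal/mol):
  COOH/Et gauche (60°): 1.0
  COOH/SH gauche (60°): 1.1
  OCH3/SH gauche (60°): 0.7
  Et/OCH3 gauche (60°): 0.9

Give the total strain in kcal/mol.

This conformer is staggered. SH at 120° is gauche with OCH3 at 60° (0.7); Et at 240° is gauche with COOH at 300° (1.0). Total 1.7 kcal/mol.

1.7 kcal/mol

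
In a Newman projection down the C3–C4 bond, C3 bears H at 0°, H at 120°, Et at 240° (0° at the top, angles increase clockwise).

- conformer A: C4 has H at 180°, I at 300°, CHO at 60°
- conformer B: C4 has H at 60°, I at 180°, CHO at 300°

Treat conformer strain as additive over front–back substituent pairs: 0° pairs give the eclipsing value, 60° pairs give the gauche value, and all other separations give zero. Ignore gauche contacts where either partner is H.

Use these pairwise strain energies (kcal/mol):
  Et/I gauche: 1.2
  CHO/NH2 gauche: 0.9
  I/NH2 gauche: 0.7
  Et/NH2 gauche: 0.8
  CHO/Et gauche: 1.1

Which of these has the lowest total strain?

A

A (staggered): Et(240°)/I(300°) gauche 1.2 → 1.2 kcal/mol.
B (staggered): Et(240°)/I(180°) gauche 1.2; Et(240°)/CHO(300°) gauche 1.1 → 2.3 kcal/mol.
A has the lowest total (1.2 kcal/mol).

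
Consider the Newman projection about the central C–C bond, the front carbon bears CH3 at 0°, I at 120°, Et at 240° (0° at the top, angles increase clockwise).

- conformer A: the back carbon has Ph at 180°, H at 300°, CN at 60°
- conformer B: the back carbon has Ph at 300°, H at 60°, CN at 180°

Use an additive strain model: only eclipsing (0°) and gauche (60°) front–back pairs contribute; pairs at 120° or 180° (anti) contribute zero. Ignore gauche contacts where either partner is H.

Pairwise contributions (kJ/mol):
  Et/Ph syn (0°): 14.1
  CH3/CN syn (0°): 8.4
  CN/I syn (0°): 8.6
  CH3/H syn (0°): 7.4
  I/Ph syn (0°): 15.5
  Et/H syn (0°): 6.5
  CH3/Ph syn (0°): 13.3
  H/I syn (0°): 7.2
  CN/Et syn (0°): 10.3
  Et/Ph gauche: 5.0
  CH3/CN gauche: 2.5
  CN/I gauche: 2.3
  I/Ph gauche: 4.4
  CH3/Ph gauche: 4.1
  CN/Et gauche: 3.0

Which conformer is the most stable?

A

A is staggered. CH3 at 0° is gauche with CN at 60° (2.5); I at 120° is gauche with Ph at 180° (4.4); I at 120° is gauche with CN at 60° (2.3); Et at 240° is gauche with Ph at 180° (5.0). Total 14.2 kJ/mol.
B is staggered. CH3 at 0° is gauche with Ph at 300° (4.1); I at 120° is gauche with CN at 180° (2.3); Et at 240° is gauche with Ph at 300° (5.0); Et at 240° is gauche with CN at 180° (3.0). Total 14.4 kJ/mol.
A has the lowest total (14.2 kJ/mol).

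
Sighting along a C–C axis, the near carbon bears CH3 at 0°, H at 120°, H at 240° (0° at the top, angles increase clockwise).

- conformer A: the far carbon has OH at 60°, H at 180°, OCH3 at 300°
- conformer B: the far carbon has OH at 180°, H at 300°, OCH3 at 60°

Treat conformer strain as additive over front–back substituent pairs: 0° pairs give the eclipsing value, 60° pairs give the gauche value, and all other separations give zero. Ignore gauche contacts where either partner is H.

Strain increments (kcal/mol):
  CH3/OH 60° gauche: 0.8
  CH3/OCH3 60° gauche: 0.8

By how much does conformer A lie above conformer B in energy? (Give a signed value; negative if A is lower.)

+0.8 kcal/mol

A is staggered. CH3 at 0° is gauche with OH at 60° (0.8); CH3 at 0° is gauche with OCH3 at 300° (0.8). Total 1.6 kcal/mol.
B is staggered. CH3 at 0° is gauche with OCH3 at 60° (0.8). Total 0.8 kcal/mol.
E(A) − E(B) = 1.6 − 0.8 = +0.8 kcal/mol.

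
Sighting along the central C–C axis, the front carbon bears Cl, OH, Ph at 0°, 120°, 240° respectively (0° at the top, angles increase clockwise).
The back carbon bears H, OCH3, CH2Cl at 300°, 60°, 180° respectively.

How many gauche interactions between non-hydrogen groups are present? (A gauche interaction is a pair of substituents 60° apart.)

4

Non-H gauche pairs: Cl(0°)/OCH3(60°); OH(120°)/OCH3(60°); OH(120°)/CH2Cl(180°); Ph(240°)/CH2Cl(180°) — 4 interactions.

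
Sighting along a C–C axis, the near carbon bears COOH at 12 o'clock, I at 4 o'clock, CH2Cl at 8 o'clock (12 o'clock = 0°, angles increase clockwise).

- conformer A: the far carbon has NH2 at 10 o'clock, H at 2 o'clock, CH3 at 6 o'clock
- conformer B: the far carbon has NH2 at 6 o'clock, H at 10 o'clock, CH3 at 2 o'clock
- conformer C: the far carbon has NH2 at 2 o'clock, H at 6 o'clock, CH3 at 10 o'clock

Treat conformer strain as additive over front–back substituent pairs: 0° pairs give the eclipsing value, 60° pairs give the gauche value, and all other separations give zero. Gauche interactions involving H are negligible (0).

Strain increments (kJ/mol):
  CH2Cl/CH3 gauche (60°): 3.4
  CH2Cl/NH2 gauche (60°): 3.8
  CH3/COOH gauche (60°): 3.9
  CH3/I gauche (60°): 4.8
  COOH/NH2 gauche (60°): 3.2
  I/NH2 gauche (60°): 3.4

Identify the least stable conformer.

A (staggered): COOH–NH2 gauche, I–CH3 gauche, CH2Cl–NH2 gauche, CH2Cl–CH3 gauche; 3.2 + 4.8 + 3.8 + 3.4 = 15.2 kJ/mol.
B (staggered): COOH–CH3 gauche, I–NH2 gauche, I–CH3 gauche, CH2Cl–NH2 gauche; 3.9 + 3.4 + 4.8 + 3.8 = 15.9 kJ/mol.
C (staggered): COOH–NH2 gauche, COOH–CH3 gauche, I–NH2 gauche, CH2Cl–CH3 gauche; 3.2 + 3.9 + 3.4 + 3.4 = 13.9 kJ/mol.
B has the highest total (15.9 kJ/mol).

B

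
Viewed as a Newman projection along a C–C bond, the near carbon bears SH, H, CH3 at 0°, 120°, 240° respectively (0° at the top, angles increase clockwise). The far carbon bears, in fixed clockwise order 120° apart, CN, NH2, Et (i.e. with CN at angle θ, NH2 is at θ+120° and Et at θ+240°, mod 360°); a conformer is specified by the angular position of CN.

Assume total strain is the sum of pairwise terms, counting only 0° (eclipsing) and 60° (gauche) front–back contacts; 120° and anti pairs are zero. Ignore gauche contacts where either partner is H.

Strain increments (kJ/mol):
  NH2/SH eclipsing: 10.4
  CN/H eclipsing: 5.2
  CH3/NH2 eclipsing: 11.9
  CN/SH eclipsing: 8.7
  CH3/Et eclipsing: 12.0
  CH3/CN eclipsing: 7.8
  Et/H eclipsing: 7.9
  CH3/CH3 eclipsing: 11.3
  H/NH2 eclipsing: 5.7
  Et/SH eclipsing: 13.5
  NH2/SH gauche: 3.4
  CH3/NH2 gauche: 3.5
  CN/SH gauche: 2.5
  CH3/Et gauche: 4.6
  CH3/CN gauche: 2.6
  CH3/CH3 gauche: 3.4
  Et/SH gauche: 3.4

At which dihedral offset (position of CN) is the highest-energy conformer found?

120°

CN at 0° (eclipsed): SH(0°)/CN(0°) eclipsed 8.7; H(120°)/NH2(120°) eclipsed 5.7; CH3(240°)/Et(240°) eclipsed 12.0 → 26.4 kJ/mol.
CN at 60° (staggered): SH(0°)/CN(60°) gauche 2.5; SH(0°)/Et(300°) gauche 3.4; CH3(240°)/NH2(180°) gauche 3.5; CH3(240°)/Et(300°) gauche 4.6 → 14.0 kJ/mol.
CN at 120° (eclipsed): SH(0°)/Et(0°) eclipsed 13.5; H(120°)/CN(120°) eclipsed 5.2; CH3(240°)/NH2(240°) eclipsed 11.9 → 30.6 kJ/mol.
CN at 180° (staggered): SH(0°)/NH2(300°) gauche 3.4; SH(0°)/Et(60°) gauche 3.4; CH3(240°)/CN(180°) gauche 2.6; CH3(240°)/NH2(300°) gauche 3.5 → 12.9 kJ/mol.
CN at 240° (eclipsed): SH(0°)/NH2(0°) eclipsed 10.4; H(120°)/Et(120°) eclipsed 7.9; CH3(240°)/CN(240°) eclipsed 7.8 → 26.1 kJ/mol.
CN at 300° (staggered): SH(0°)/CN(300°) gauche 2.5; SH(0°)/NH2(60°) gauche 3.4; CH3(240°)/CN(300°) gauche 2.6; CH3(240°)/Et(180°) gauche 4.6 → 13.1 kJ/mol.
The maximum (30.6 kJ/mol) occurs with CN at 120°.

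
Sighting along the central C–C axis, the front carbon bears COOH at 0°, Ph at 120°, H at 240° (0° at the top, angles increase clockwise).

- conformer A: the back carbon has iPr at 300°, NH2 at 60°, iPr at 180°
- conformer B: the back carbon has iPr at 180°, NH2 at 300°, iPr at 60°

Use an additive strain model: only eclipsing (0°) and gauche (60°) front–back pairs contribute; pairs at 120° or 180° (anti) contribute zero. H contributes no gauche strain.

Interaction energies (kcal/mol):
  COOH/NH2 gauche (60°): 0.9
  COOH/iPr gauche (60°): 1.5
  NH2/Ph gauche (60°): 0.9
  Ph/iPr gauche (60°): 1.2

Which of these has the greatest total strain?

B

A (staggered): COOH(0°)/iPr(300°) gauche 1.5; COOH(0°)/NH2(60°) gauche 0.9; Ph(120°)/NH2(60°) gauche 0.9; Ph(120°)/iPr(180°) gauche 1.2 → 4.5 kcal/mol.
B (staggered): COOH(0°)/NH2(300°) gauche 0.9; COOH(0°)/iPr(60°) gauche 1.5; Ph(120°)/iPr(180°) gauche 1.2; Ph(120°)/iPr(60°) gauche 1.2 → 4.8 kcal/mol.
B has the highest total (4.8 kcal/mol).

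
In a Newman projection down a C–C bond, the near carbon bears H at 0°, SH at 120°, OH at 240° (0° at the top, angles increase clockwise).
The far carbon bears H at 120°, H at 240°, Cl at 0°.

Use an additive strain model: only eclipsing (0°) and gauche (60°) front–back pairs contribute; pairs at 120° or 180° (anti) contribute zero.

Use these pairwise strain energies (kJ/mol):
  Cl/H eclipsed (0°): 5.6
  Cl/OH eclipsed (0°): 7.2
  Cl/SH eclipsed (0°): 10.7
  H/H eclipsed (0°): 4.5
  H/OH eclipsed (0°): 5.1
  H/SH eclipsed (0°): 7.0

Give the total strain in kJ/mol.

This conformer (eclipsed): H–Cl eclipsed, SH–H eclipsed, OH–H eclipsed; 5.6 + 7.0 + 5.1 = 17.7 kJ/mol.

17.7 kJ/mol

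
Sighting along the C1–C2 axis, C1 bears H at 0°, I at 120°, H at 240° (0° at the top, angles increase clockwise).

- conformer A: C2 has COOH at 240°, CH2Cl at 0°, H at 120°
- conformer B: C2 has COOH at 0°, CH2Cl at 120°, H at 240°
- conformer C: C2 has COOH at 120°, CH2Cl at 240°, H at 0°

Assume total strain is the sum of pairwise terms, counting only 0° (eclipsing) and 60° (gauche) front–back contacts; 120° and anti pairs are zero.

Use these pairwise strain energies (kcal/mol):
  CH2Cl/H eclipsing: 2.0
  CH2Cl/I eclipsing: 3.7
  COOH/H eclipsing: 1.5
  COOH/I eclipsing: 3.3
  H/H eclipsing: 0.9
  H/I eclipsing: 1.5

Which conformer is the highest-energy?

C

A (eclipsed): H(0°)/CH2Cl(0°) eclipsed 2.0; I(120°)/H(120°) eclipsed 1.5; H(240°)/COOH(240°) eclipsed 1.5 → 5.0 kcal/mol.
B (eclipsed): H(0°)/COOH(0°) eclipsed 1.5; I(120°)/CH2Cl(120°) eclipsed 3.7; H(240°)/H(240°) eclipsed 0.9 → 6.1 kcal/mol.
C (eclipsed): H(0°)/H(0°) eclipsed 0.9; I(120°)/COOH(120°) eclipsed 3.3; H(240°)/CH2Cl(240°) eclipsed 2.0 → 6.2 kcal/mol.
C has the highest total (6.2 kcal/mol).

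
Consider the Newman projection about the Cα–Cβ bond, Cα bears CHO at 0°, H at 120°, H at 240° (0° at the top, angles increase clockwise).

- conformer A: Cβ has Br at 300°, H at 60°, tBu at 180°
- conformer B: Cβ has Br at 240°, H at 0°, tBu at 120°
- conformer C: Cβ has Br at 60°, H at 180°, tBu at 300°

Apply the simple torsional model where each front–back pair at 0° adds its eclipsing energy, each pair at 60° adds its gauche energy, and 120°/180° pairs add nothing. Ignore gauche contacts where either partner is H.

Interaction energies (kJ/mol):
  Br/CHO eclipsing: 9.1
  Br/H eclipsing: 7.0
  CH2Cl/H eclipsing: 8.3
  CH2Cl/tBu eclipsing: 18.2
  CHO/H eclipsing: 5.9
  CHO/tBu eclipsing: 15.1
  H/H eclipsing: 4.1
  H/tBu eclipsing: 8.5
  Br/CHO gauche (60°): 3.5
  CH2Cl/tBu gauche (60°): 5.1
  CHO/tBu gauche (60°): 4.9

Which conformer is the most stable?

A (staggered): CHO(0°)/Br(300°) gauche 3.5 → 3.5 kJ/mol.
B (eclipsed): CHO(0°)/H(0°) eclipsed 5.9; H(120°)/tBu(120°) eclipsed 8.5; H(240°)/Br(240°) eclipsed 7.0 → 21.4 kJ/mol.
C (staggered): CHO(0°)/Br(60°) gauche 3.5; CHO(0°)/tBu(300°) gauche 4.9 → 8.4 kJ/mol.
A has the lowest total (3.5 kJ/mol).

A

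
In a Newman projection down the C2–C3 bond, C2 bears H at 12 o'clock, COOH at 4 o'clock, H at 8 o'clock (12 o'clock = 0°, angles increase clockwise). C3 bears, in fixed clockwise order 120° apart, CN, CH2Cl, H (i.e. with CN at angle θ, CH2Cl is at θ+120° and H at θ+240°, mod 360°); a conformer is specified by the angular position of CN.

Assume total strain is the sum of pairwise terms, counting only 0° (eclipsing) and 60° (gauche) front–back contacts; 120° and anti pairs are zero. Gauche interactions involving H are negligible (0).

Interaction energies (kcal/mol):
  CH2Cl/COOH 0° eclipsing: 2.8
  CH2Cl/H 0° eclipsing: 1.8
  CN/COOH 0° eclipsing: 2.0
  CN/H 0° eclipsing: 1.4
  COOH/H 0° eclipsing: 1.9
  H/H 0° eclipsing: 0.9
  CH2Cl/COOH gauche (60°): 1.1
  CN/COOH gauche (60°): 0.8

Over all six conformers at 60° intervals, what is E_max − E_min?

4.3 kcal/mol

CN at 0° (eclipsed): H(0°)/CN(0°) eclipsed 1.4; COOH(120°)/CH2Cl(120°) eclipsed 2.8; H(240°)/H(240°) eclipsed 0.9 → 5.1 kcal/mol.
CN at 60° (staggered): COOH(120°)/CN(60°) gauche 0.8; COOH(120°)/CH2Cl(180°) gauche 1.1 → 1.9 kcal/mol.
CN at 120° (eclipsed): H(0°)/H(0°) eclipsed 0.9; COOH(120°)/CN(120°) eclipsed 2.0; H(240°)/CH2Cl(240°) eclipsed 1.8 → 4.7 kcal/mol.
CN at 180° (staggered): COOH(120°)/CN(180°) gauche 0.8 → 0.8 kcal/mol.
CN at 240° (eclipsed): H(0°)/CH2Cl(0°) eclipsed 1.8; COOH(120°)/H(120°) eclipsed 1.9; H(240°)/CN(240°) eclipsed 1.4 → 5.1 kcal/mol.
CN at 300° (staggered): COOH(120°)/CH2Cl(60°) gauche 1.1 → 1.1 kcal/mol.
Max at 0° (5.1 kcal/mol), min at 180° (0.8 kcal/mol); barrier = 4.3 kcal/mol.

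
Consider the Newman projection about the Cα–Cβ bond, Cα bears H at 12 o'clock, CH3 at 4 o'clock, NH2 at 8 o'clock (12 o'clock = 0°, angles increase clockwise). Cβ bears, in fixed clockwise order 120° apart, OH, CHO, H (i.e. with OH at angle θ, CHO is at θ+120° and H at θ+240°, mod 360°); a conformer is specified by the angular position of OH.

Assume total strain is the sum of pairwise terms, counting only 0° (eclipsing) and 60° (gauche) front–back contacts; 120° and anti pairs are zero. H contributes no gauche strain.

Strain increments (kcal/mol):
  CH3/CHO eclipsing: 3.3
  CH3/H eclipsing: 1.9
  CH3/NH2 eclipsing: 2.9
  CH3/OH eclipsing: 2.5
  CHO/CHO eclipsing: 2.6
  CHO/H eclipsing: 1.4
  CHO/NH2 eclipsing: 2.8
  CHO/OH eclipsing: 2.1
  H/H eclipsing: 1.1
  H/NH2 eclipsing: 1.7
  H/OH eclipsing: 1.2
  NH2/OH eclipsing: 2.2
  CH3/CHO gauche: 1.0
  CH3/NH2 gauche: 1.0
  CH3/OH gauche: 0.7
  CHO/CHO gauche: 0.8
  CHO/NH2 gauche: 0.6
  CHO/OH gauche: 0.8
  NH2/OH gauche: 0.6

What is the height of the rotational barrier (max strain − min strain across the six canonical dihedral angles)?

OH at 0° (eclipsed): H(0°)/OH(0°) eclipsed 1.2; CH3(120°)/CHO(120°) eclipsed 3.3; NH2(240°)/H(240°) eclipsed 1.7 → 6.2 kcal/mol.
OH at 60° (staggered): CH3(120°)/OH(60°) gauche 0.7; CH3(120°)/CHO(180°) gauche 1.0; NH2(240°)/CHO(180°) gauche 0.6 → 2.3 kcal/mol.
OH at 120° (eclipsed): H(0°)/H(0°) eclipsed 1.1; CH3(120°)/OH(120°) eclipsed 2.5; NH2(240°)/CHO(240°) eclipsed 2.8 → 6.4 kcal/mol.
OH at 180° (staggered): CH3(120°)/OH(180°) gauche 0.7; NH2(240°)/OH(180°) gauche 0.6; NH2(240°)/CHO(300°) gauche 0.6 → 1.9 kcal/mol.
OH at 240° (eclipsed): H(0°)/CHO(0°) eclipsed 1.4; CH3(120°)/H(120°) eclipsed 1.9; NH2(240°)/OH(240°) eclipsed 2.2 → 5.5 kcal/mol.
OH at 300° (staggered): CH3(120°)/CHO(60°) gauche 1.0; NH2(240°)/OH(300°) gauche 0.6 → 1.6 kcal/mol.
Max at 120° (6.4 kcal/mol), min at 300° (1.6 kcal/mol); barrier = 4.8 kcal/mol.

4.8 kcal/mol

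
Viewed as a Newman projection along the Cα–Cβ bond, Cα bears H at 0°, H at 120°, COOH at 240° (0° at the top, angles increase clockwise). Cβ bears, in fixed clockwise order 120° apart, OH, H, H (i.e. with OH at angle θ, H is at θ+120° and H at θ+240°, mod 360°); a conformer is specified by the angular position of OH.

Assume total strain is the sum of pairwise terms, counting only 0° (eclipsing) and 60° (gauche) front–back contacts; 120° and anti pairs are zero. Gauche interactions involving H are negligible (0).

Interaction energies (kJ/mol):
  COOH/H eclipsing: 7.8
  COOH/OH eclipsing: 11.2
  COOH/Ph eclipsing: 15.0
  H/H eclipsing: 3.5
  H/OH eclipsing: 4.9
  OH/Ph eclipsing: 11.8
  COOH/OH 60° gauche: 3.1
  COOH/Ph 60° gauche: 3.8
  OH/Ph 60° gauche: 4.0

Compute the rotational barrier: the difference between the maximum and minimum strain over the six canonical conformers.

OH at 0° (eclipsed): H(0°)/OH(0°) eclipsed 4.9; H(120°)/H(120°) eclipsed 3.5; COOH(240°)/H(240°) eclipsed 7.8 → 16.2 kJ/mol.
OH at 60° (staggered): no non-H gauche contacts → 0.0 kJ/mol.
OH at 120° (eclipsed): H(0°)/H(0°) eclipsed 3.5; H(120°)/OH(120°) eclipsed 4.9; COOH(240°)/H(240°) eclipsed 7.8 → 16.2 kJ/mol.
OH at 180° (staggered): COOH(240°)/OH(180°) gauche 3.1 → 3.1 kJ/mol.
OH at 240° (eclipsed): H(0°)/H(0°) eclipsed 3.5; H(120°)/H(120°) eclipsed 3.5; COOH(240°)/OH(240°) eclipsed 11.2 → 18.2 kJ/mol.
OH at 300° (staggered): COOH(240°)/OH(300°) gauche 3.1 → 3.1 kJ/mol.
Max at 240° (18.2 kJ/mol), min at 60° (0.0 kJ/mol); barrier = 18.2 kJ/mol.

18.2 kJ/mol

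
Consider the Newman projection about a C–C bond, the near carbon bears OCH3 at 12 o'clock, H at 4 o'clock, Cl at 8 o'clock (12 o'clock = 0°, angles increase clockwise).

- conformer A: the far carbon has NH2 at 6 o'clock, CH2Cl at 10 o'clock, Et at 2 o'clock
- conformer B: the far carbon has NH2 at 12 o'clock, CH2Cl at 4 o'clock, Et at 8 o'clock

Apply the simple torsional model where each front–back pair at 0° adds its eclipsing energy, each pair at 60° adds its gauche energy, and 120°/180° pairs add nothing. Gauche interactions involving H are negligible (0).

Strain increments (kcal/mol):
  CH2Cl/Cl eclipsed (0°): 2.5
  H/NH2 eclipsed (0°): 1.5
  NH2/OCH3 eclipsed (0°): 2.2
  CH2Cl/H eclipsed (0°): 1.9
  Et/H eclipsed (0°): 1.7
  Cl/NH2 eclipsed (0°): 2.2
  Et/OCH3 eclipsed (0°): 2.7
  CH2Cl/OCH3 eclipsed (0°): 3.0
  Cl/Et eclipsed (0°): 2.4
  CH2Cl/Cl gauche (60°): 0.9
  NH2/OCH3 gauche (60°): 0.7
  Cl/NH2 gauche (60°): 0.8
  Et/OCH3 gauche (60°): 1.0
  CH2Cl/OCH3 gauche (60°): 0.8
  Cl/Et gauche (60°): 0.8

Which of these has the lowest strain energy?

A (staggered): OCH3–CH2Cl gauche, OCH3–Et gauche, Cl–NH2 gauche, Cl–CH2Cl gauche; 0.8 + 1.0 + 0.8 + 0.9 = 3.5 kcal/mol.
B (eclipsed): OCH3–NH2 eclipsed, H–CH2Cl eclipsed, Cl–Et eclipsed; 2.2 + 1.9 + 2.4 = 6.5 kcal/mol.
A has the lowest total (3.5 kcal/mol).

A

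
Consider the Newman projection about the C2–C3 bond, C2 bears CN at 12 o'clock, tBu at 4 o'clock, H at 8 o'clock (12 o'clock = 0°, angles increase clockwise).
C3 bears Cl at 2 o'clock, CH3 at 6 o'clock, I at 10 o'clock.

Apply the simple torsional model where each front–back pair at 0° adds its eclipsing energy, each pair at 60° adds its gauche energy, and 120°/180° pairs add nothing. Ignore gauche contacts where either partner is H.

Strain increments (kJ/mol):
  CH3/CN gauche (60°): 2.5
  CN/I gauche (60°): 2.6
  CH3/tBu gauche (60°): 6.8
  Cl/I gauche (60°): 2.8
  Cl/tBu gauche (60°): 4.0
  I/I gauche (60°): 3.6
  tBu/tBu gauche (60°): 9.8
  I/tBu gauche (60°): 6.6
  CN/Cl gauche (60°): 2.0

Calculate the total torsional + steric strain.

This conformer is staggered. CN at 0° is gauche with Cl at 60° (2.0); CN at 0° is gauche with I at 300° (2.6); tBu at 120° is gauche with Cl at 60° (4.0); tBu at 120° is gauche with CH3 at 180° (6.8). Total 15.4 kJ/mol.

15.4 kJ/mol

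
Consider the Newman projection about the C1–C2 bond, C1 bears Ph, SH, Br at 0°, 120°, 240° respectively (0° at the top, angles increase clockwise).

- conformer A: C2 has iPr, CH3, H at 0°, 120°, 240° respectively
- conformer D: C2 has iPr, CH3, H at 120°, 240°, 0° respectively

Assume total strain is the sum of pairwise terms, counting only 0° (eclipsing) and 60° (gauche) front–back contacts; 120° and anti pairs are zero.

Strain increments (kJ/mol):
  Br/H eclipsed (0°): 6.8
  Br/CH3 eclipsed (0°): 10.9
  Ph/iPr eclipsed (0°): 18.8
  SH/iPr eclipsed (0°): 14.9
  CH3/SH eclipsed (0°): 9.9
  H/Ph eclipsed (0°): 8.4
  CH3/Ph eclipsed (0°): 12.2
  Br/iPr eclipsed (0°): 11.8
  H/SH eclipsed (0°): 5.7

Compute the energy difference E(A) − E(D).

A (eclipsed): Ph(0°)/iPr(0°) eclipsed 18.8; SH(120°)/CH3(120°) eclipsed 9.9; Br(240°)/H(240°) eclipsed 6.8 → 35.5 kJ/mol.
D (eclipsed): Ph(0°)/H(0°) eclipsed 8.4; SH(120°)/iPr(120°) eclipsed 14.9; Br(240°)/CH3(240°) eclipsed 10.9 → 34.2 kJ/mol.
E(A) − E(D) = 35.5 − 34.2 = +1.3 kJ/mol.

+1.3 kJ/mol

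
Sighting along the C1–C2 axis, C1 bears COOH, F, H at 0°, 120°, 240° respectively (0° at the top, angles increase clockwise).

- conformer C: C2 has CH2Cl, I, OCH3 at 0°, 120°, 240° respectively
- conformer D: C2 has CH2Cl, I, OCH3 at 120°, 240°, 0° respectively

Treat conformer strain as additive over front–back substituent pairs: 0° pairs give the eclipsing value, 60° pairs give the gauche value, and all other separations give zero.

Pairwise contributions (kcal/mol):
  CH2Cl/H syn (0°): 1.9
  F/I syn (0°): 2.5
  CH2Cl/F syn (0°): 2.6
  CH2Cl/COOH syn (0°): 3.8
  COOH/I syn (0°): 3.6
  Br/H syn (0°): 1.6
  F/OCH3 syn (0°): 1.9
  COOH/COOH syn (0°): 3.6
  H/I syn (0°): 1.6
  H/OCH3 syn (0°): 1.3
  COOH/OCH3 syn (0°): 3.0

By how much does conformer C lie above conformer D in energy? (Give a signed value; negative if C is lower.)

+0.4 kcal/mol

C (eclipsed): COOH–CH2Cl eclipsed, F–I eclipsed, H–OCH3 eclipsed; 3.8 + 2.5 + 1.3 = 7.6 kcal/mol.
D (eclipsed): COOH–OCH3 eclipsed, F–CH2Cl eclipsed, H–I eclipsed; 3.0 + 2.6 + 1.6 = 7.2 kcal/mol.
E(C) − E(D) = 7.6 − 7.2 = +0.4 kcal/mol.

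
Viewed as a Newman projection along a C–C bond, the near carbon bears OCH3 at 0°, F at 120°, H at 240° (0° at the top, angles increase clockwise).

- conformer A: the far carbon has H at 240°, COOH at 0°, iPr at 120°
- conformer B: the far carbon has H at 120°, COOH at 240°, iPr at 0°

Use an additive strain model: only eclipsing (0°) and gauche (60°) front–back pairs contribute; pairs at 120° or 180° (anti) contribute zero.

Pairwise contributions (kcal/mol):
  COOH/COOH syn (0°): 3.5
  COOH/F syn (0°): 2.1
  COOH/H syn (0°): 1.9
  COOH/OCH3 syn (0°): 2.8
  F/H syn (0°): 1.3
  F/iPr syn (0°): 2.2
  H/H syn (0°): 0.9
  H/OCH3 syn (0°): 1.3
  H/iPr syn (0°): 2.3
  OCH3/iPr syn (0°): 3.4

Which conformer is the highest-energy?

A is eclipsed. OCH3 at 0° is eclipsed with COOH at 0° (2.8); F at 120° is eclipsed with iPr at 120° (2.2); H at 240° is eclipsed with H at 240° (0.9). Total 5.9 kcal/mol.
B is eclipsed. OCH3 at 0° is eclipsed with iPr at 0° (3.4); F at 120° is eclipsed with H at 120° (1.3); H at 240° is eclipsed with COOH at 240° (1.9). Total 6.6 kcal/mol.
B has the highest total (6.6 kcal/mol).

B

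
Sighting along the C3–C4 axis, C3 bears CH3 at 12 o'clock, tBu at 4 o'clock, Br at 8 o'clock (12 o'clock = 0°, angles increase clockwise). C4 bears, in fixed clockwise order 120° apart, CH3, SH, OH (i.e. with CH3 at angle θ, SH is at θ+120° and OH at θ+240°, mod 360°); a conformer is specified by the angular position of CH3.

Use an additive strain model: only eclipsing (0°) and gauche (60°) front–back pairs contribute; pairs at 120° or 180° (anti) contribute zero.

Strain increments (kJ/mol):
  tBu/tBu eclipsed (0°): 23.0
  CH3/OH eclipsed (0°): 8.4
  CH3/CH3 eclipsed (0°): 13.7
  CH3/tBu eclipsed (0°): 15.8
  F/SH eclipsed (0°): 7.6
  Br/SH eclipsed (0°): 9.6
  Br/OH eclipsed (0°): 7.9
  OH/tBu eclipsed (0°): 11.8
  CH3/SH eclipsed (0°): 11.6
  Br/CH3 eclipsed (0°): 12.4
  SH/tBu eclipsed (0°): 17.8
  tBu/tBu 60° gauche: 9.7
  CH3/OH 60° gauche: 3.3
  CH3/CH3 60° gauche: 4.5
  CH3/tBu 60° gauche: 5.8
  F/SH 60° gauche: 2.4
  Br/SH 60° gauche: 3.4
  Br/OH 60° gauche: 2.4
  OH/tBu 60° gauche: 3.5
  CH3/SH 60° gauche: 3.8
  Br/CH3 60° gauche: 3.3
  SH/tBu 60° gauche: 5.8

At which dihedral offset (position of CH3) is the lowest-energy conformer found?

CH3 at 0° is eclipsed. CH3 at 0° is eclipsed with CH3 at 0° (13.7); tBu at 120° is eclipsed with SH at 120° (17.8); Br at 240° is eclipsed with OH at 240° (7.9). Total 39.4 kJ/mol.
CH3 at 60° is staggered. CH3 at 0° is gauche with CH3 at 60° (4.5); CH3 at 0° is gauche with OH at 300° (3.3); tBu at 120° is gauche with CH3 at 60° (5.8); tBu at 120° is gauche with SH at 180° (5.8); Br at 240° is gauche with SH at 180° (3.4); Br at 240° is gauche with OH at 300° (2.4). Total 25.2 kJ/mol.
CH3 at 120° is eclipsed. CH3 at 0° is eclipsed with OH at 0° (8.4); tBu at 120° is eclipsed with CH3 at 120° (15.8); Br at 240° is eclipsed with SH at 240° (9.6). Total 33.8 kJ/mol.
CH3 at 180° is staggered. CH3 at 0° is gauche with SH at 300° (3.8); CH3 at 0° is gauche with OH at 60° (3.3); tBu at 120° is gauche with CH3 at 180° (5.8); tBu at 120° is gauche with OH at 60° (3.5); Br at 240° is gauche with CH3 at 180° (3.3); Br at 240° is gauche with SH at 300° (3.4). Total 23.1 kJ/mol.
CH3 at 240° is eclipsed. CH3 at 0° is eclipsed with SH at 0° (11.6); tBu at 120° is eclipsed with OH at 120° (11.8); Br at 240° is eclipsed with CH3 at 240° (12.4). Total 35.8 kJ/mol.
CH3 at 300° is staggered. CH3 at 0° is gauche with CH3 at 300° (4.5); CH3 at 0° is gauche with SH at 60° (3.8); tBu at 120° is gauche with SH at 60° (5.8); tBu at 120° is gauche with OH at 180° (3.5); Br at 240° is gauche with CH3 at 300° (3.3); Br at 240° is gauche with OH at 180° (2.4). Total 23.3 kJ/mol.
The minimum (23.1 kJ/mol) occurs with CH3 at 180°.

180°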